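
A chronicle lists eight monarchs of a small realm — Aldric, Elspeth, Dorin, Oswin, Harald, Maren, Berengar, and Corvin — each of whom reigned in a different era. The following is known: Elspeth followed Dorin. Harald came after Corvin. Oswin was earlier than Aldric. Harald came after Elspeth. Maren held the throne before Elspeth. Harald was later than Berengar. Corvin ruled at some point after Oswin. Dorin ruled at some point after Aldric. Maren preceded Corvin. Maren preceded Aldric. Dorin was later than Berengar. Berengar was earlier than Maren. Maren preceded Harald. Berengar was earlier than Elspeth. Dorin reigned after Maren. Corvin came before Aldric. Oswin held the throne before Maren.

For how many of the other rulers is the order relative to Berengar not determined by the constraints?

Forced after Berengar: Aldric, Corvin, Dorin, Elspeth, Harald, and Maren.
That leaves Oswin with no forced order relative to Berengar — 1.

1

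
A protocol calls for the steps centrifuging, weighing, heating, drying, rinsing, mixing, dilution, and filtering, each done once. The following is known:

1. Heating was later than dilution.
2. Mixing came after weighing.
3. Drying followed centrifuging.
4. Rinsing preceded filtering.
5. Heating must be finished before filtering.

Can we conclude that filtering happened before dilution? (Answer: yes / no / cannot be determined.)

no

Tracing the constraints gives dilution → heating → filtering, so dilution must come before filtering.
That means filtering cannot be before dilution.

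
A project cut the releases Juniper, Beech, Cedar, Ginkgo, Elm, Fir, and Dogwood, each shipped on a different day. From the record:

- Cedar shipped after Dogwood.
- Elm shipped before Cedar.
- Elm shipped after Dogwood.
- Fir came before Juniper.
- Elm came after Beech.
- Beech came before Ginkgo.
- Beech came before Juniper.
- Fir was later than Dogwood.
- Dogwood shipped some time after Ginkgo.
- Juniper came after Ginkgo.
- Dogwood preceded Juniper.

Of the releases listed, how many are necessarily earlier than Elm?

Directly stated before Elm: Beech and Dogwood.
Ginkgo reaches Elm via Ginkgo → Dogwood → Elm.
No chain forces Juniper (or any of the others) ahead of Elm.
That's Beech, Dogwood, and Ginkgo — 3 in all.

3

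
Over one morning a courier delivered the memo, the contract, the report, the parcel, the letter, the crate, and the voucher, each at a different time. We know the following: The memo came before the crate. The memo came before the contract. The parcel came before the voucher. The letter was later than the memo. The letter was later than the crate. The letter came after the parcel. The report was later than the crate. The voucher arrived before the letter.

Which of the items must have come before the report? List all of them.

Directly stated before the report: the crate.
The memo reaches the report via the memo → the crate → the report.

the crate, the memo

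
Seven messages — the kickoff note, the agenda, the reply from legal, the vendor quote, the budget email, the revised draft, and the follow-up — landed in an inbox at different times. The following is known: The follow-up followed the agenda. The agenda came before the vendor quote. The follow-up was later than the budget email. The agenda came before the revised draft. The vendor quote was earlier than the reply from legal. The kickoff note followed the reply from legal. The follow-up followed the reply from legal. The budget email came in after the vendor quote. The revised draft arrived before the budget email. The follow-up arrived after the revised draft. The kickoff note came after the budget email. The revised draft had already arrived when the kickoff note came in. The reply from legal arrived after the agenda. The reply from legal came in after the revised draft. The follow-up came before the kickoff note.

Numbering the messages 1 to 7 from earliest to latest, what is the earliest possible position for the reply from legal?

The agenda, the revised draft, and the vendor quote must all come before the reply from legal — 3 forced predecessors.
Nothing else is forced ahead of the reply from legal, so its earliest slot is position 3 + 1 = 4.

4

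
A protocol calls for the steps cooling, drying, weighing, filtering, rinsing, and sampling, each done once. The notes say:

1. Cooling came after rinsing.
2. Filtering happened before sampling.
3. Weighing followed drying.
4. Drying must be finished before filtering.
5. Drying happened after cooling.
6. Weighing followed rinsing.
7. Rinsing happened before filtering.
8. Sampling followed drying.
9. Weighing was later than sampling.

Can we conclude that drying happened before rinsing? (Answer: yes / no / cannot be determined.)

no

Tracing the constraints gives rinsing → cooling → drying, so rinsing must come before drying.
That means drying cannot be before rinsing.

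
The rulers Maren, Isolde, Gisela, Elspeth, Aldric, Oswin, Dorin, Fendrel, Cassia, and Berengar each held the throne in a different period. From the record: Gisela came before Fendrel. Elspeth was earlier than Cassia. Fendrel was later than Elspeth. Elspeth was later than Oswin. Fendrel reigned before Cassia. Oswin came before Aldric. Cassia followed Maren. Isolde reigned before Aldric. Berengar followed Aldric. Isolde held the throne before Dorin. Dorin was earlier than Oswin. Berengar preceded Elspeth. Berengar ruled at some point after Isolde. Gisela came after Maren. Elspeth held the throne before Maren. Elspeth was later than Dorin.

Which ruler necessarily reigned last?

Cassia

Every other ruler has a chain of constraints placing them before Cassia, so Cassia is last.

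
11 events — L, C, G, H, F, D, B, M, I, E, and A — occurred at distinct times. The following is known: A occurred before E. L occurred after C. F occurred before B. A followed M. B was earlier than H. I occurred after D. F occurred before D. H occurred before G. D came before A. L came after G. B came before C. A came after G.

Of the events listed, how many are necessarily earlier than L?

Directly stated before L: C and G.
B reaches L via B → C → L.
F reaches L via F → B → C → L.
H reaches L via H → G → L.
That's B, C, F, G, and H — 5 in all.

5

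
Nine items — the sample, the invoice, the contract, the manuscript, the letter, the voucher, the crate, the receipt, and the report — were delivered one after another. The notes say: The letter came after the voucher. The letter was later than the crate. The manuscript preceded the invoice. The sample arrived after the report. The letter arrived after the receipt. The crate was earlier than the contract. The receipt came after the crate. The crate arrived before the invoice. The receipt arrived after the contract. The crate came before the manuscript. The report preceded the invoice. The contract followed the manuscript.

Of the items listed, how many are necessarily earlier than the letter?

Directly stated before the letter: the crate, the receipt, and the voucher.
The contract reaches the letter via the contract → the receipt → the letter.
The manuscript reaches the letter via the manuscript → the contract → the receipt → the letter.
That's the contract, the crate, the manuscript, the receipt, and the voucher — 5 in all.

5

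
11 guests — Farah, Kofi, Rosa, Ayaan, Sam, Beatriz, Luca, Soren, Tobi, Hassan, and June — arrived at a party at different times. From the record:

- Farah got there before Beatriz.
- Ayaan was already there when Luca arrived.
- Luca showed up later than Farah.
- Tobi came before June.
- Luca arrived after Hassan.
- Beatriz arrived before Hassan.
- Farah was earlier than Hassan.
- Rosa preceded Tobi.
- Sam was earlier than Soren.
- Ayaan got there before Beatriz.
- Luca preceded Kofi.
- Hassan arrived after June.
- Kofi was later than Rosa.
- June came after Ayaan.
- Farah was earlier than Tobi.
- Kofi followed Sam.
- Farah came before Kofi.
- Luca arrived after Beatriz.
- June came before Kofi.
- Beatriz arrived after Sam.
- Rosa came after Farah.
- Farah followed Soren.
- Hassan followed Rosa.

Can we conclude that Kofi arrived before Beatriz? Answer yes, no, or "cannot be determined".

no

Tracing the constraints gives Beatriz → Luca → Kofi, so Beatriz must come before Kofi.
That means Kofi cannot be before Beatriz.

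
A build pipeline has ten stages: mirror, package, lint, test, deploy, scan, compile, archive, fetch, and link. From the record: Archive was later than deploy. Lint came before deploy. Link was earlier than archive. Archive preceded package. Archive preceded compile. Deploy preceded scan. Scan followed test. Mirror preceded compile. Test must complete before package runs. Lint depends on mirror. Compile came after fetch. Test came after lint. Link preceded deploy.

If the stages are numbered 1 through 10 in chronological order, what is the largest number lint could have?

Lint must come before archive, compile, deploy, package, scan, and test — 6 stages forced after it.
Everything else can be placed before lint in some valid order, so lint can sit as late as position 10 − 6 = 4.

4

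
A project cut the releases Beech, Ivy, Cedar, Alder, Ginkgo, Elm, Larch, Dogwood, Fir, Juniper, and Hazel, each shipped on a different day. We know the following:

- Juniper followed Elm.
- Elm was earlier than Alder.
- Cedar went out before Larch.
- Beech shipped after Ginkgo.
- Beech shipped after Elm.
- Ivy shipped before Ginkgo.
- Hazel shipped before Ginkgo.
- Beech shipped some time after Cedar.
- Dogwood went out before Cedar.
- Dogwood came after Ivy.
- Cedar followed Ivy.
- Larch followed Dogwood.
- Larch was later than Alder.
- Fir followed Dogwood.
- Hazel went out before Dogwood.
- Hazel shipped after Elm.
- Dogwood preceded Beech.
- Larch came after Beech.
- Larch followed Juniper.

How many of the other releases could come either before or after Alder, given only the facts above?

Forced before Alder: Elm; forced after Alder: Larch.
That leaves Beech, Cedar, Dogwood, Fir, Ginkgo, Hazel, Ivy, and Juniper with no forced order relative to Alder — 8.

8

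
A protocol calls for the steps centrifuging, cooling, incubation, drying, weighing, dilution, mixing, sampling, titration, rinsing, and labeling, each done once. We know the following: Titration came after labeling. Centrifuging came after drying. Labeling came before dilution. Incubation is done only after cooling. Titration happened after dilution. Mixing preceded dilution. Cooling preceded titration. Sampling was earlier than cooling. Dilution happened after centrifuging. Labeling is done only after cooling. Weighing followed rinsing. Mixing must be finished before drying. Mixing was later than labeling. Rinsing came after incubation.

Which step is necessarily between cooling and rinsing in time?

Tracing the constraints gives cooling → incubation → rinsing, so incubation sits after cooling and before rinsing.
No other step is forced both after cooling and before rinsing.

incubation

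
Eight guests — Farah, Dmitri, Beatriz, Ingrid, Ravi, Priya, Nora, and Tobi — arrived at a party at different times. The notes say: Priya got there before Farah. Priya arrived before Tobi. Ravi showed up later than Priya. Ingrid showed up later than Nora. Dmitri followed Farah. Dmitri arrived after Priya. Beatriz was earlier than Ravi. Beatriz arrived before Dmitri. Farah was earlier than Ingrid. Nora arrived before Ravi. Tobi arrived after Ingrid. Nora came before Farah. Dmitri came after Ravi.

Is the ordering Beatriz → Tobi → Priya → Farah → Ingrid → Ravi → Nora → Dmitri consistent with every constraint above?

The constraints require Ingrid before Tobi, but in the proposed sequence Tobi appears ahead of Ingrid. That one violation is enough.

no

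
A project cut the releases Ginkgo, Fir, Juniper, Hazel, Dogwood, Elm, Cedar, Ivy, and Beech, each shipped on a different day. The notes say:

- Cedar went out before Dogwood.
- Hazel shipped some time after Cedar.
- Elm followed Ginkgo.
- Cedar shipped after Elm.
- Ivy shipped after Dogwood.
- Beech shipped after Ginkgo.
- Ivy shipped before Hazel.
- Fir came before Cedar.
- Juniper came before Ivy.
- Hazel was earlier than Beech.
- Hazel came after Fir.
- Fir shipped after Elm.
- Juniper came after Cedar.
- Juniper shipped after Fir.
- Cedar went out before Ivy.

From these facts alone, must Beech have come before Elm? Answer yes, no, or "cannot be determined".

Tracing the constraints gives Elm → Cedar → Hazel → Beech, so Elm must come before Beech.
That means Beech cannot be before Elm.

no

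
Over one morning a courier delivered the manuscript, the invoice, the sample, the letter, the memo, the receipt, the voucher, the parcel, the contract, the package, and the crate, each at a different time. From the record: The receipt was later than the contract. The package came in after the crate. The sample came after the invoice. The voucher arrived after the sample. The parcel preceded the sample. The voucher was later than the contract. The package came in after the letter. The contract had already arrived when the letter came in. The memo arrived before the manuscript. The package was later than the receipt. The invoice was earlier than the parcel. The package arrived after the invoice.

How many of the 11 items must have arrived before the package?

5

Directly stated before the package: the crate, the invoice, the letter, and the receipt.
The contract reaches the package via the contract → the letter → the package.
No chain forces the sample (or any of the others) ahead of the package.
That's the contract, the crate, the invoice, the letter, and the receipt — 5 in all.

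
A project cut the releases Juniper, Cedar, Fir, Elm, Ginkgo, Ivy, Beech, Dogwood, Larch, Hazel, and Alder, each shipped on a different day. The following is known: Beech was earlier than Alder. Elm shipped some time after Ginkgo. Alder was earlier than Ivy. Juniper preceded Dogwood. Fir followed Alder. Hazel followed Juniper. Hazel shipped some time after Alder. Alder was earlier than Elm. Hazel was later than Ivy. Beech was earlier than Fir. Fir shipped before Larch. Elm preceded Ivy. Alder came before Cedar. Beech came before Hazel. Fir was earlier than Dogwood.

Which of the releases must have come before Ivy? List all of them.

Alder, Beech, Elm, Ginkgo

Directly stated before Ivy: Alder and Elm.
Beech reaches Ivy via Beech → Alder → Ivy.
Ginkgo reaches Ivy via Ginkgo → Elm → Ivy.
No chain forces Dogwood (or any of the others) ahead of Ivy.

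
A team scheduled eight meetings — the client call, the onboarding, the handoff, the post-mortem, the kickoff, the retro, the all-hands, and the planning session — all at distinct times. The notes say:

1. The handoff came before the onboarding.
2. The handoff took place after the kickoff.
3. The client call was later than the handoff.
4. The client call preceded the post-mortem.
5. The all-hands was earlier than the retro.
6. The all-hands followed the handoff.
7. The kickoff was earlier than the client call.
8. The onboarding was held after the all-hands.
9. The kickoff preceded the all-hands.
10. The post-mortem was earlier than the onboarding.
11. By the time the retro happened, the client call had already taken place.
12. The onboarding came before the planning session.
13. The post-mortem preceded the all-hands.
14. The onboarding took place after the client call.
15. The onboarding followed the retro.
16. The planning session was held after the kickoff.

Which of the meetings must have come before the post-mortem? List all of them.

Directly stated before the post-mortem: the client call.
The handoff reaches the post-mortem via the handoff → the client call → the post-mortem.
The kickoff reaches the post-mortem via the kickoff → the client call → the post-mortem.

the client call, the handoff, the kickoff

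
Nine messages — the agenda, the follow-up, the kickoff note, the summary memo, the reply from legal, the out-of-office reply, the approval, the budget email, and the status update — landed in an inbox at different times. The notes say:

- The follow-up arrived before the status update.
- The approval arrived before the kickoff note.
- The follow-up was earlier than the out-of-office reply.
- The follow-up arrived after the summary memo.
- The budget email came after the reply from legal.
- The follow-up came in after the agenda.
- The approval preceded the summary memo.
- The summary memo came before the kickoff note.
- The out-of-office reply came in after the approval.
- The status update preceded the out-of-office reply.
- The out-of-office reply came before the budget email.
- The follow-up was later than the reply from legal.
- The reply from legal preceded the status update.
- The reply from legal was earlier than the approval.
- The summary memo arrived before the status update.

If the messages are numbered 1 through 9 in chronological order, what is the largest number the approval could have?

The approval must come before the budget email, the follow-up, the kickoff note, the out-of-office reply, the status update, and the summary memo — 6 messages forced after it.
Everything else can be placed before the approval in some valid order, so the approval can sit as late as position 9 − 6 = 3.

3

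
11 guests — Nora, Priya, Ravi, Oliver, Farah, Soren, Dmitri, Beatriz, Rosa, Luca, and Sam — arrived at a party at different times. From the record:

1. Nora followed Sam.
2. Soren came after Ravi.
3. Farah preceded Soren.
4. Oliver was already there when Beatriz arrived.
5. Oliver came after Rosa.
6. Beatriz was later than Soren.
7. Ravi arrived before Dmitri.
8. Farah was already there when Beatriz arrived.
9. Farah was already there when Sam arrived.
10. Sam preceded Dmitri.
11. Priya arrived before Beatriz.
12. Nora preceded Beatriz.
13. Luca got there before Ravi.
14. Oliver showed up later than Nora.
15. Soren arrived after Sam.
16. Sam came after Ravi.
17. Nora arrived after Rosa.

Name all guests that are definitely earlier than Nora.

Farah, Luca, Ravi, Rosa, Sam

Directly stated before Nora: Rosa and Sam.
Farah reaches Nora via Farah → Sam → Nora.
Luca reaches Nora via Luca → Ravi → Sam → Nora.
Ravi reaches Nora via Ravi → Sam → Nora.
No chain forces Soren (or any of the others) ahead of Nora.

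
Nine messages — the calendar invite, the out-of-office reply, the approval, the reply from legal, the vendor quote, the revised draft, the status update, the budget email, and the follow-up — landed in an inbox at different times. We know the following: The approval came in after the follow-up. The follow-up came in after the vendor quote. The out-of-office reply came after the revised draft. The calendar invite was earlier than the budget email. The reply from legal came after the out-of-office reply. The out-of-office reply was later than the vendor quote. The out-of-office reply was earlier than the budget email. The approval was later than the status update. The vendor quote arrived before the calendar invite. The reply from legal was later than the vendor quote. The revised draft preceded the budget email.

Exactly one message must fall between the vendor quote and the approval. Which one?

the follow-up

Tracing the constraints gives the vendor quote → the follow-up → the approval, so the follow-up sits after the vendor quote and before the approval.
No other message is forced both after the vendor quote and before the approval.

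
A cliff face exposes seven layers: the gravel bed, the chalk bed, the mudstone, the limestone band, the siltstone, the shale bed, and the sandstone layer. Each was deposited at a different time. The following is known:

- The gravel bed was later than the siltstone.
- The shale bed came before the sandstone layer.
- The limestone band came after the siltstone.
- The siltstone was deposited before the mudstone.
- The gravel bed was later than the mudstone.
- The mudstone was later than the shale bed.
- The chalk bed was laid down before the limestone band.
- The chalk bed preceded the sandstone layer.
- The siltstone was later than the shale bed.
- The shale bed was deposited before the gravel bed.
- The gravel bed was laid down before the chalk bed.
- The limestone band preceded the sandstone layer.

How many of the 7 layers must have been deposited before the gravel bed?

Directly stated before the gravel bed: the mudstone, the shale bed, and the siltstone.
That's the mudstone, the shale bed, and the siltstone — 3 in all.

3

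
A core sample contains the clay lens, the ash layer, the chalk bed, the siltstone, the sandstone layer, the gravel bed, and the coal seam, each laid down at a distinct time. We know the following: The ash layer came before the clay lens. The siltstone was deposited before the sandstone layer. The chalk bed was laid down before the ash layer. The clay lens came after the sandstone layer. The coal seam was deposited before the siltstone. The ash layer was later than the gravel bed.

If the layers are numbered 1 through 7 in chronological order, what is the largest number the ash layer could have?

The ash layer must come before the clay lens — 1 layer forced after it.
Everything else can be placed before the ash layer in some valid order, so the ash layer can sit as late as position 7 − 1 = 6.

6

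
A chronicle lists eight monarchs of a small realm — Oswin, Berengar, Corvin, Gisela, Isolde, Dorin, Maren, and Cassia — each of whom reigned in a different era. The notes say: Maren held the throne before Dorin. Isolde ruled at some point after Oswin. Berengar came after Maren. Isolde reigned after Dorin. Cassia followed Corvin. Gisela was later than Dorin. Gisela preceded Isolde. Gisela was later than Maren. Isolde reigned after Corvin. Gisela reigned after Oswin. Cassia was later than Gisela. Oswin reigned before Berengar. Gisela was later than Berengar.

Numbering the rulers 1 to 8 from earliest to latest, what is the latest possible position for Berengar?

Berengar must come before Cassia, Gisela, and Isolde — 3 rulers forced after them.
Everything else can be placed before Berengar in some valid order, so Berengar can sit as late as position 8 − 3 = 5.

5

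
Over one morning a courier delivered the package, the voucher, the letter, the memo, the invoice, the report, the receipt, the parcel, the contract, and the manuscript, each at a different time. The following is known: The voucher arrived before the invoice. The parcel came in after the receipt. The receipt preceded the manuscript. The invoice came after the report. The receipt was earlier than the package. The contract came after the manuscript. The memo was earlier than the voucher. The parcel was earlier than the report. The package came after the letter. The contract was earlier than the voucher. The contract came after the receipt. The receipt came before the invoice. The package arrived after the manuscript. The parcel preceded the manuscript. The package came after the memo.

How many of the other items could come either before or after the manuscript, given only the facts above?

Forced before the manuscript: the parcel and the receipt; forced after the manuscript: the contract, the invoice, the package, and the voucher.
That leaves the letter, the memo, and the report with no forced order relative to the manuscript — 3.

3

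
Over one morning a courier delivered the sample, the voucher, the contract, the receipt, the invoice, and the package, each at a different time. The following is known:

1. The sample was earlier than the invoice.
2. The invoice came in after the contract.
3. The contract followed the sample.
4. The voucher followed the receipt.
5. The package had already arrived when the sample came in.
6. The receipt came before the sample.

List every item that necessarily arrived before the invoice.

Directly stated before the invoice: the contract and the sample.
The package reaches the invoice via the package → the sample → the invoice.
The receipt reaches the invoice via the receipt → the sample → the invoice.

the contract, the package, the receipt, the sample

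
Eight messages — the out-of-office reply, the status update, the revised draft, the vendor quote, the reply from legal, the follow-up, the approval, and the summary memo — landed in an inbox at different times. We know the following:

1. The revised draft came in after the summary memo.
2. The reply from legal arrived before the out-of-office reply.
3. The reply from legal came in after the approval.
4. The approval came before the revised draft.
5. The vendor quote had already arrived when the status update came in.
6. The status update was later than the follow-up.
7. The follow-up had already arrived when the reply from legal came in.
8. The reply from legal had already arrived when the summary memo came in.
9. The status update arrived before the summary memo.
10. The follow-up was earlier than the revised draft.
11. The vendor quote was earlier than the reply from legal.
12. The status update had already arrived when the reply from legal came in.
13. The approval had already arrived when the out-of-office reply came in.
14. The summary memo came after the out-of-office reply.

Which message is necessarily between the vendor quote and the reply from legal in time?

Tracing the constraints gives the vendor quote → the status update → the reply from legal, so the status update sits after the vendor quote and before the reply from legal.
No other message is forced both after the vendor quote and before the reply from legal.

the status update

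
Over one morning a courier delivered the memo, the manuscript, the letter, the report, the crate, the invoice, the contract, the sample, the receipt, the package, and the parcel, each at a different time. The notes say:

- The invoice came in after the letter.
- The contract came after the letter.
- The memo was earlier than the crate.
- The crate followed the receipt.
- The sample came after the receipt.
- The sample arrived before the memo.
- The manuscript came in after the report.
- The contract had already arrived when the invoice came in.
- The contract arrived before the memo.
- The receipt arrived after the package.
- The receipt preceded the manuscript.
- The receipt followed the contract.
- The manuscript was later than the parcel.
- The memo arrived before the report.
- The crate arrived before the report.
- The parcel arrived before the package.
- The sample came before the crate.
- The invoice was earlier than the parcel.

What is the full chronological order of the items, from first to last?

The constraints fix every adjacent pair, so only one ordering works:
the letter → the contract → the invoice → the parcel → the package → the receipt → the sample → the memo → the crate → the report → the manuscript.

the letter, the contract, the invoice, the parcel, the package, the receipt, the sample, the memo, the crate, the report, the manuscript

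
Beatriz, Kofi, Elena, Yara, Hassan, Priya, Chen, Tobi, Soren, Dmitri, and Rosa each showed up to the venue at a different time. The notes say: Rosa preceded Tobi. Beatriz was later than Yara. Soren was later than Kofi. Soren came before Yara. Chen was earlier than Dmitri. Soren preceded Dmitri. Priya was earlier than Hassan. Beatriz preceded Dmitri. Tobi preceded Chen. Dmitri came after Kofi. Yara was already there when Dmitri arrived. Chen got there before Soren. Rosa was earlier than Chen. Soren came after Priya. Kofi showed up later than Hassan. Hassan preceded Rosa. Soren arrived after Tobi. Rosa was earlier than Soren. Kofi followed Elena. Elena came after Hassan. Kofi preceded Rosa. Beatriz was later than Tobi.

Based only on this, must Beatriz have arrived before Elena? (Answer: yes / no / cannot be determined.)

no

Tracing the constraints gives Elena → Kofi → Rosa → Tobi → Beatriz, so Elena must come before Beatriz.
That means Beatriz cannot be before Elena.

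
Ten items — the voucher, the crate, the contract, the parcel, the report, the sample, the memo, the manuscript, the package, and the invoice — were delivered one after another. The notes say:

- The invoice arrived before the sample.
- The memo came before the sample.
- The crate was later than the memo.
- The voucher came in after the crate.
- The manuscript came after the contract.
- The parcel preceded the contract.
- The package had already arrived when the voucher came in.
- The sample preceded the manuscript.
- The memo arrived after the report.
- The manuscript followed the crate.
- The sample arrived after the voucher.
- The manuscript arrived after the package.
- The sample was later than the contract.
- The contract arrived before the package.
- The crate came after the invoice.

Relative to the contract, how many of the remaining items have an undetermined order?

Forced before the contract: the parcel; forced after the contract: the manuscript, the package, the sample, and the voucher.
That leaves the crate, the invoice, the memo, and the report with no forced order relative to the contract — 4.

4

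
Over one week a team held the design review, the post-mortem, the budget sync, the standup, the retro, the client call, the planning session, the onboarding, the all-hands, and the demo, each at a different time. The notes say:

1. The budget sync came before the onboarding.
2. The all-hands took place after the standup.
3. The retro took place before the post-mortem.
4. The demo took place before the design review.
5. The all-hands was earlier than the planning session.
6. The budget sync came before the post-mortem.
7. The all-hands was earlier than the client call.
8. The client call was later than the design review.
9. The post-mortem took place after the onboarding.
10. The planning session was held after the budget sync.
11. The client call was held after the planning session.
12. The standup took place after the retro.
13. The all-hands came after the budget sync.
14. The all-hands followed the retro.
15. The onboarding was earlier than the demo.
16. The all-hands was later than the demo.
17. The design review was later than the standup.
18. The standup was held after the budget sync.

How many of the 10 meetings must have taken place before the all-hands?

5

Directly stated before the all-hands: the budget sync, the demo, the retro, and the standup.
The onboarding reaches the all-hands via the onboarding → the demo → the all-hands.
That's the budget sync, the demo, the onboarding, the retro, and the standup — 5 in all.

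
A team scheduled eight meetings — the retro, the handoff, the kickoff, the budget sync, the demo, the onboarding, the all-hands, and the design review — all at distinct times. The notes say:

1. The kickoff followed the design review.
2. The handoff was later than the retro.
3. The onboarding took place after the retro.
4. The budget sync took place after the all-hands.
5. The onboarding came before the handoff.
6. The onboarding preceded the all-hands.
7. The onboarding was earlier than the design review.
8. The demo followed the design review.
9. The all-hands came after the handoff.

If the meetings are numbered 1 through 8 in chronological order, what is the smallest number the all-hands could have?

4

The handoff, the onboarding, and the retro must all come before the all-hands — 3 forced predecessors.
Nothing else is forced ahead of the all-hands, so its earliest slot is position 3 + 1 = 4.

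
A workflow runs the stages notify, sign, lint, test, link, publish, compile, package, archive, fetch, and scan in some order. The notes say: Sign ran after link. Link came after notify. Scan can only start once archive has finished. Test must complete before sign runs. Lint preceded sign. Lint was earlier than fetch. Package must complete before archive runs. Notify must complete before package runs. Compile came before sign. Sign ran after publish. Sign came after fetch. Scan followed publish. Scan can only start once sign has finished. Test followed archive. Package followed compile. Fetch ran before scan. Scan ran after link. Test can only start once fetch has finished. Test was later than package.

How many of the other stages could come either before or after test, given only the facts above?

2

Forced before test: archive, compile, fetch, lint, notify, and package; forced after test: scan and sign.
That leaves link and publish with no forced order relative to test — 2.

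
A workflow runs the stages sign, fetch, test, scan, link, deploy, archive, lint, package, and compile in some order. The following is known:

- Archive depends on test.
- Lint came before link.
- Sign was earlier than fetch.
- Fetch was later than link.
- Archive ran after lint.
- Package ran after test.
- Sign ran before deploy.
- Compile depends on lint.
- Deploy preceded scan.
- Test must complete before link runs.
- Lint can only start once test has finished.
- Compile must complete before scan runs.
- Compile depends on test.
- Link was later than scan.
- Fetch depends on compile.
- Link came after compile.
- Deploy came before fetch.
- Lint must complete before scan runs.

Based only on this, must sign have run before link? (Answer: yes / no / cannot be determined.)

Chain the constraints: sign → deploy → scan → link. Each link is directly stated, so sign comes before link.

yes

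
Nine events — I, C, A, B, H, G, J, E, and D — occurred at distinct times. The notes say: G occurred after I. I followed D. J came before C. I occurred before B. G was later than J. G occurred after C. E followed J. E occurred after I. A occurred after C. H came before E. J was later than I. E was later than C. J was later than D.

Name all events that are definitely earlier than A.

C, D, I, J

Directly stated before A: C.
D reaches A via D → J → C → A.
I reaches A via I → J → C → A.
J reaches A via J → C → A.
No chain forces H (or any of the others) ahead of A.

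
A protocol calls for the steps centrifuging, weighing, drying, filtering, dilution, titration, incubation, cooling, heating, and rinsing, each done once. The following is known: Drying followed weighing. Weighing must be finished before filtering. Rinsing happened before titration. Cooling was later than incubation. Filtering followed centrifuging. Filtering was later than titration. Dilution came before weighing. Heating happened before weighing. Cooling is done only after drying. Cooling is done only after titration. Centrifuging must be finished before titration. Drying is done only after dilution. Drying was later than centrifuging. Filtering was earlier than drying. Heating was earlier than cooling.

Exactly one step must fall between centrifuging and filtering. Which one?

titration

Tracing the constraints gives centrifuging → titration → filtering, so titration sits after centrifuging and before filtering.
No other step is forced both after centrifuging and before filtering.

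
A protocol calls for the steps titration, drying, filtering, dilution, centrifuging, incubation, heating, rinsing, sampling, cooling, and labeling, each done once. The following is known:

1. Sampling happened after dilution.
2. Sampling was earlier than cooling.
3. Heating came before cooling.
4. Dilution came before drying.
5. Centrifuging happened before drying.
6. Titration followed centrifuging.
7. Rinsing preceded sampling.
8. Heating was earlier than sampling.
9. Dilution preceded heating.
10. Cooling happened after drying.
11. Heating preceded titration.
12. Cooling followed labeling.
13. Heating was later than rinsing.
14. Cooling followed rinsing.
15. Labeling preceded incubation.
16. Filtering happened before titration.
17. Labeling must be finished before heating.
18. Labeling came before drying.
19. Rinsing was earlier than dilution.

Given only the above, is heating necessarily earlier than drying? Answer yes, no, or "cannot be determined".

cannot be determined

No chain of stated constraints runs from heating to drying, and none runs from drying to heating either.
So the relative order of heating and drying is not fixed by the given facts.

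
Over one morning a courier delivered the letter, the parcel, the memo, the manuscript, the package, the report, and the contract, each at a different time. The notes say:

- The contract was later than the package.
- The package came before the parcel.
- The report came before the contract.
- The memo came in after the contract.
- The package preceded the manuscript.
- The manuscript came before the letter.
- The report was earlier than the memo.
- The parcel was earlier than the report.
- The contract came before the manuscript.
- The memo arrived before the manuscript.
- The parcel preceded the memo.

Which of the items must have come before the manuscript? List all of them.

Directly stated before the manuscript: the contract, the memo, and the package.
The parcel reaches the manuscript via the parcel → the memo → the manuscript.
The report reaches the manuscript via the report → the contract → the manuscript.
No chain forces the letter ahead of the manuscript.

the contract, the memo, the package, the parcel, the report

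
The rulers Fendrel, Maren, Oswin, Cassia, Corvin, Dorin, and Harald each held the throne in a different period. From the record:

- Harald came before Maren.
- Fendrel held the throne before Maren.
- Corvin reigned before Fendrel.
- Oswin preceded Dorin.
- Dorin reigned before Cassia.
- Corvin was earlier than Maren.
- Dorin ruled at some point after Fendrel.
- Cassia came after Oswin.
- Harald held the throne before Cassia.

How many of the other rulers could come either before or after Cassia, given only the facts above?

1

Forced before Cassia: Corvin, Dorin, Fendrel, Harald, and Oswin.
That leaves Maren with no forced order relative to Cassia — 1.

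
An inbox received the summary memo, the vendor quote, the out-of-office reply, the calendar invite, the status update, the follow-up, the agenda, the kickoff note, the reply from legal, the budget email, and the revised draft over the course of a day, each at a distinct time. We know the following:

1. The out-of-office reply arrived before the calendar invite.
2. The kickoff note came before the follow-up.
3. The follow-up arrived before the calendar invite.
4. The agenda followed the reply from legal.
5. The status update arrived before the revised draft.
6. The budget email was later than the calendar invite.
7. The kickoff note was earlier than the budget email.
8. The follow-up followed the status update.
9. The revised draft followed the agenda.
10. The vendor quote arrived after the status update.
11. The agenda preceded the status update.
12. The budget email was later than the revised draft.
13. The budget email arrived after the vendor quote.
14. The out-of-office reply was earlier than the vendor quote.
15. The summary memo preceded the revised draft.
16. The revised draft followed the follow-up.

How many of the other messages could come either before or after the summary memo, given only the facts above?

8

Forced after the summary memo: the budget email and the revised draft.
That leaves the agenda, the calendar invite, the follow-up, the kickoff note, the out-of-office reply, the reply from legal, the status update, and the vendor quote with no forced order relative to the summary memo — 8.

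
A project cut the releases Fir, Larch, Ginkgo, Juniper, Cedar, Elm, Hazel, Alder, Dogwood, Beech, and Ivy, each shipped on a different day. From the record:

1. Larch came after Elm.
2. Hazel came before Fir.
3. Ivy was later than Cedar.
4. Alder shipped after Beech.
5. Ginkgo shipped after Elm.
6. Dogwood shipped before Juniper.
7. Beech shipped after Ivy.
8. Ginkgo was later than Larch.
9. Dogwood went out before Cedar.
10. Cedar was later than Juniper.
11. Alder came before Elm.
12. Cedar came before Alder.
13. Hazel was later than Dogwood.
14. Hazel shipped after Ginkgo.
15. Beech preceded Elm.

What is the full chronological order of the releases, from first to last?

The constraints fix every adjacent pair, so only one ordering works:
Dogwood → Juniper → Cedar → Ivy → Beech → Alder → Elm → Larch → Ginkgo → Hazel → Fir.

Dogwood, Juniper, Cedar, Ivy, Beech, Alder, Elm, Larch, Ginkgo, Hazel, Fir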